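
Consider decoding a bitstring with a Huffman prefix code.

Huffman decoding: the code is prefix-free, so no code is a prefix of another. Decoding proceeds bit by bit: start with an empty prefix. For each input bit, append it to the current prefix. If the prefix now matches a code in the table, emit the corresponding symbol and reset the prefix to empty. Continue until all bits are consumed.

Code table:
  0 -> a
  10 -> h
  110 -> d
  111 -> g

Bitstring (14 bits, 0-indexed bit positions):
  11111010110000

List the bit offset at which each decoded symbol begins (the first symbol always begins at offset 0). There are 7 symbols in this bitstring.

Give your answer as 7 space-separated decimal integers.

Bit 0: prefix='1' (no match yet)
Bit 1: prefix='11' (no match yet)
Bit 2: prefix='111' -> emit 'g', reset
Bit 3: prefix='1' (no match yet)
Bit 4: prefix='11' (no match yet)
Bit 5: prefix='110' -> emit 'd', reset
Bit 6: prefix='1' (no match yet)
Bit 7: prefix='10' -> emit 'h', reset
Bit 8: prefix='1' (no match yet)
Bit 9: prefix='11' (no match yet)
Bit 10: prefix='110' -> emit 'd', reset
Bit 11: prefix='0' -> emit 'a', reset
Bit 12: prefix='0' -> emit 'a', reset
Bit 13: prefix='0' -> emit 'a', reset

Answer: 0 3 6 8 11 12 13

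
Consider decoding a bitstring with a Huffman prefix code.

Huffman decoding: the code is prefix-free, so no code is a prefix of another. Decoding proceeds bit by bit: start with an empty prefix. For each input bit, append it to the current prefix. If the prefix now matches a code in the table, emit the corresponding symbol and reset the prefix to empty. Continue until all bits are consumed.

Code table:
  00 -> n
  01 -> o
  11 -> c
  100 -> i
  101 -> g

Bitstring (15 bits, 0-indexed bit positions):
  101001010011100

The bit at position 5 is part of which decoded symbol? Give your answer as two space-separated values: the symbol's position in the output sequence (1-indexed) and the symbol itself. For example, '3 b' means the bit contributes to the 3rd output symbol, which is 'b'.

Bit 0: prefix='1' (no match yet)
Bit 1: prefix='10' (no match yet)
Bit 2: prefix='101' -> emit 'g', reset
Bit 3: prefix='0' (no match yet)
Bit 4: prefix='00' -> emit 'n', reset
Bit 5: prefix='1' (no match yet)
Bit 6: prefix='10' (no match yet)
Bit 7: prefix='101' -> emit 'g', reset
Bit 8: prefix='0' (no match yet)
Bit 9: prefix='00' -> emit 'n', reset

Answer: 3 g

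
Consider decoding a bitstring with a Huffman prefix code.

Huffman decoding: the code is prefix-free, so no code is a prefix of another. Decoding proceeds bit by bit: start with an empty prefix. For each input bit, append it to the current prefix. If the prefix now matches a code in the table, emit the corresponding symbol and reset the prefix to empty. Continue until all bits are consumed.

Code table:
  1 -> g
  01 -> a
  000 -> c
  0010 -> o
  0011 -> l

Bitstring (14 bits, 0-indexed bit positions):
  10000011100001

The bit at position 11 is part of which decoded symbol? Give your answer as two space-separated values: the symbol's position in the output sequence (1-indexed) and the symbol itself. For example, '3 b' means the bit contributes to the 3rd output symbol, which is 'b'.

Answer: 5 c

Derivation:
Bit 0: prefix='1' -> emit 'g', reset
Bit 1: prefix='0' (no match yet)
Bit 2: prefix='00' (no match yet)
Bit 3: prefix='000' -> emit 'c', reset
Bit 4: prefix='0' (no match yet)
Bit 5: prefix='00' (no match yet)
Bit 6: prefix='001' (no match yet)
Bit 7: prefix='0011' -> emit 'l', reset
Bit 8: prefix='1' -> emit 'g', reset
Bit 9: prefix='0' (no match yet)
Bit 10: prefix='00' (no match yet)
Bit 11: prefix='000' -> emit 'c', reset
Bit 12: prefix='0' (no match yet)
Bit 13: prefix='01' -> emit 'a', reset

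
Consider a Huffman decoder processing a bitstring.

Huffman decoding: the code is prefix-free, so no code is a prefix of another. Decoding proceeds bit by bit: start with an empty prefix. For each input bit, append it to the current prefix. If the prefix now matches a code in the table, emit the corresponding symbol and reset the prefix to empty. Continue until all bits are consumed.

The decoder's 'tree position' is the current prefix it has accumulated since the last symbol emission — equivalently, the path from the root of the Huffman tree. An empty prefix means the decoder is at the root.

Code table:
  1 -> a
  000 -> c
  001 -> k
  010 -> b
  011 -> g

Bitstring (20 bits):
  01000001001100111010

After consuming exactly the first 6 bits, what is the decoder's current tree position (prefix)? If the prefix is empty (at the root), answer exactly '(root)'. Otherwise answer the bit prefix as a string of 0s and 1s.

Answer: (root)

Derivation:
Bit 0: prefix='0' (no match yet)
Bit 1: prefix='01' (no match yet)
Bit 2: prefix='010' -> emit 'b', reset
Bit 3: prefix='0' (no match yet)
Bit 4: prefix='00' (no match yet)
Bit 5: prefix='000' -> emit 'c', reset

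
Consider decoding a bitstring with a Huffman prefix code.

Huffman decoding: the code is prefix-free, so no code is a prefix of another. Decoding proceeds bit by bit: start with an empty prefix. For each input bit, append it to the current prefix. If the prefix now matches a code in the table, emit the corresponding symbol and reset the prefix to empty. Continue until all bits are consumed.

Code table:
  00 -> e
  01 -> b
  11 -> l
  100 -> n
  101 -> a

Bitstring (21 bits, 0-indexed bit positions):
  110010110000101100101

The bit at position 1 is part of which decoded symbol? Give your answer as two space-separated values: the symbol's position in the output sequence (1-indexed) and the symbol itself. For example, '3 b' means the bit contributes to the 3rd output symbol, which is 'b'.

Answer: 1 l

Derivation:
Bit 0: prefix='1' (no match yet)
Bit 1: prefix='11' -> emit 'l', reset
Bit 2: prefix='0' (no match yet)
Bit 3: prefix='00' -> emit 'e', reset
Bit 4: prefix='1' (no match yet)
Bit 5: prefix='10' (no match yet)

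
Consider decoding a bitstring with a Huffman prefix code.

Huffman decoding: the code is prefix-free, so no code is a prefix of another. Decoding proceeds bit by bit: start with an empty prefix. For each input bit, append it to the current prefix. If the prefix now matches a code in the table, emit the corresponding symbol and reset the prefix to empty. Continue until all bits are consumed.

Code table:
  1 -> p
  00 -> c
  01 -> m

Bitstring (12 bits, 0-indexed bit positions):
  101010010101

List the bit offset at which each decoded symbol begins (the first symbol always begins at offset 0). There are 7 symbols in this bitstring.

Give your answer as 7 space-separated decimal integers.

Bit 0: prefix='1' -> emit 'p', reset
Bit 1: prefix='0' (no match yet)
Bit 2: prefix='01' -> emit 'm', reset
Bit 3: prefix='0' (no match yet)
Bit 4: prefix='01' -> emit 'm', reset
Bit 5: prefix='0' (no match yet)
Bit 6: prefix='00' -> emit 'c', reset
Bit 7: prefix='1' -> emit 'p', reset
Bit 8: prefix='0' (no match yet)
Bit 9: prefix='01' -> emit 'm', reset
Bit 10: prefix='0' (no match yet)
Bit 11: prefix='01' -> emit 'm', reset

Answer: 0 1 3 5 7 8 10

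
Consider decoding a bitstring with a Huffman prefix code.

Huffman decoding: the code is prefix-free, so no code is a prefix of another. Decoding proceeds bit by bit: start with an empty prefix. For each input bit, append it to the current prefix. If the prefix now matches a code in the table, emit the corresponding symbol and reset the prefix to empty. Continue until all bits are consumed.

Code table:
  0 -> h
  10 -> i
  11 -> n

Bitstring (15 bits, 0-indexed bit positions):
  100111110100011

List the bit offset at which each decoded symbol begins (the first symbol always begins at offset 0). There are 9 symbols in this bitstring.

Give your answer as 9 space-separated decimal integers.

Answer: 0 2 3 5 7 9 11 12 13

Derivation:
Bit 0: prefix='1' (no match yet)
Bit 1: prefix='10' -> emit 'i', reset
Bit 2: prefix='0' -> emit 'h', reset
Bit 3: prefix='1' (no match yet)
Bit 4: prefix='11' -> emit 'n', reset
Bit 5: prefix='1' (no match yet)
Bit 6: prefix='11' -> emit 'n', reset
Bit 7: prefix='1' (no match yet)
Bit 8: prefix='10' -> emit 'i', reset
Bit 9: prefix='1' (no match yet)
Bit 10: prefix='10' -> emit 'i', reset
Bit 11: prefix='0' -> emit 'h', reset
Bit 12: prefix='0' -> emit 'h', reset
Bit 13: prefix='1' (no match yet)
Bit 14: prefix='11' -> emit 'n', reset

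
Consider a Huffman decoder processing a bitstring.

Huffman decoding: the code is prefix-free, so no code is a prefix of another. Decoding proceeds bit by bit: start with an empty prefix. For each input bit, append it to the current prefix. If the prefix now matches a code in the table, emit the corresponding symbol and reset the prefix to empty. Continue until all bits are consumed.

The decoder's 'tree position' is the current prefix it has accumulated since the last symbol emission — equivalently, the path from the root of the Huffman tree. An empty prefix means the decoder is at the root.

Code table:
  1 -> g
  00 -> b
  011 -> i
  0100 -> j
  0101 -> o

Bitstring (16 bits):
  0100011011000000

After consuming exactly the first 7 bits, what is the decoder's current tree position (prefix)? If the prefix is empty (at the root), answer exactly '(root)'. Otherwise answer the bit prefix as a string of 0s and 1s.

Bit 0: prefix='0' (no match yet)
Bit 1: prefix='01' (no match yet)
Bit 2: prefix='010' (no match yet)
Bit 3: prefix='0100' -> emit 'j', reset
Bit 4: prefix='0' (no match yet)
Bit 5: prefix='01' (no match yet)
Bit 6: prefix='011' -> emit 'i', reset

Answer: (root)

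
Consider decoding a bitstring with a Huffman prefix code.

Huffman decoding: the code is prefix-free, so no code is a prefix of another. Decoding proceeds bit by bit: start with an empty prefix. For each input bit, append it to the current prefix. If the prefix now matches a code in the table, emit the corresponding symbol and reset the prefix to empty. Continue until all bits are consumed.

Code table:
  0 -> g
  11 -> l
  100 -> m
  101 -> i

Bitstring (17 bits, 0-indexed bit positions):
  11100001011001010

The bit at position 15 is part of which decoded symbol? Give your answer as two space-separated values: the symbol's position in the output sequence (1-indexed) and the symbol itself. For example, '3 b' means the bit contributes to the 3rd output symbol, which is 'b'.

Bit 0: prefix='1' (no match yet)
Bit 1: prefix='11' -> emit 'l', reset
Bit 2: prefix='1' (no match yet)
Bit 3: prefix='10' (no match yet)
Bit 4: prefix='100' -> emit 'm', reset
Bit 5: prefix='0' -> emit 'g', reset
Bit 6: prefix='0' -> emit 'g', reset
Bit 7: prefix='1' (no match yet)
Bit 8: prefix='10' (no match yet)
Bit 9: prefix='101' -> emit 'i', reset
Bit 10: prefix='1' (no match yet)
Bit 11: prefix='10' (no match yet)
Bit 12: prefix='100' -> emit 'm', reset
Bit 13: prefix='1' (no match yet)
Bit 14: prefix='10' (no match yet)
Bit 15: prefix='101' -> emit 'i', reset
Bit 16: prefix='0' -> emit 'g', reset

Answer: 7 i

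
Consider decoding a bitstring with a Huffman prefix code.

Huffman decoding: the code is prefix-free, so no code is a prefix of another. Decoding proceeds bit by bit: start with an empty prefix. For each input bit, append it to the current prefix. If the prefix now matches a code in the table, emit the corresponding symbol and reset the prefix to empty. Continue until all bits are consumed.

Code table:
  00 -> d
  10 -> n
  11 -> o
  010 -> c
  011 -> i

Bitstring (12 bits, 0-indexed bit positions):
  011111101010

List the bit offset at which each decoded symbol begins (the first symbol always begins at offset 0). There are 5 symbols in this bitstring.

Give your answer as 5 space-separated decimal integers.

Bit 0: prefix='0' (no match yet)
Bit 1: prefix='01' (no match yet)
Bit 2: prefix='011' -> emit 'i', reset
Bit 3: prefix='1' (no match yet)
Bit 4: prefix='11' -> emit 'o', reset
Bit 5: prefix='1' (no match yet)
Bit 6: prefix='11' -> emit 'o', reset
Bit 7: prefix='0' (no match yet)
Bit 8: prefix='01' (no match yet)
Bit 9: prefix='010' -> emit 'c', reset
Bit 10: prefix='1' (no match yet)
Bit 11: prefix='10' -> emit 'n', reset

Answer: 0 3 5 7 10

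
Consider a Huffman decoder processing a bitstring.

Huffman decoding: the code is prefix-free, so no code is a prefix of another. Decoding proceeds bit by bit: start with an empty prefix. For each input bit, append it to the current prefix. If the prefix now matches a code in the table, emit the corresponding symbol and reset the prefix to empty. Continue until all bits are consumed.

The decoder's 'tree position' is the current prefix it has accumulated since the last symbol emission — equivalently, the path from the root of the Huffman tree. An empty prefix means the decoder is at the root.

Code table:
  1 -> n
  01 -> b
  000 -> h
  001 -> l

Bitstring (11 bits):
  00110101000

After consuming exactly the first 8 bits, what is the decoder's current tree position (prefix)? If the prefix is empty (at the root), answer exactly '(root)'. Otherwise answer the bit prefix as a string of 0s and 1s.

Bit 0: prefix='0' (no match yet)
Bit 1: prefix='00' (no match yet)
Bit 2: prefix='001' -> emit 'l', reset
Bit 3: prefix='1' -> emit 'n', reset
Bit 4: prefix='0' (no match yet)
Bit 5: prefix='01' -> emit 'b', reset
Bit 6: prefix='0' (no match yet)
Bit 7: prefix='01' -> emit 'b', reset

Answer: (root)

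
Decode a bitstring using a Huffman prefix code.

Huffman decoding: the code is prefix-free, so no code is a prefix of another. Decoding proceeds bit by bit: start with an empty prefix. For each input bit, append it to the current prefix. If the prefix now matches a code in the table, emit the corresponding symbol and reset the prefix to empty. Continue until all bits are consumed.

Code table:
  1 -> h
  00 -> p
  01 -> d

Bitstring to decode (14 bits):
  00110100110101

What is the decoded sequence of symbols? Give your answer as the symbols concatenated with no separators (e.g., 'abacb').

Answer: phhdphhdd

Derivation:
Bit 0: prefix='0' (no match yet)
Bit 1: prefix='00' -> emit 'p', reset
Bit 2: prefix='1' -> emit 'h', reset
Bit 3: prefix='1' -> emit 'h', reset
Bit 4: prefix='0' (no match yet)
Bit 5: prefix='01' -> emit 'd', reset
Bit 6: prefix='0' (no match yet)
Bit 7: prefix='00' -> emit 'p', reset
Bit 8: prefix='1' -> emit 'h', reset
Bit 9: prefix='1' -> emit 'h', reset
Bit 10: prefix='0' (no match yet)
Bit 11: prefix='01' -> emit 'd', reset
Bit 12: prefix='0' (no match yet)
Bit 13: prefix='01' -> emit 'd', reset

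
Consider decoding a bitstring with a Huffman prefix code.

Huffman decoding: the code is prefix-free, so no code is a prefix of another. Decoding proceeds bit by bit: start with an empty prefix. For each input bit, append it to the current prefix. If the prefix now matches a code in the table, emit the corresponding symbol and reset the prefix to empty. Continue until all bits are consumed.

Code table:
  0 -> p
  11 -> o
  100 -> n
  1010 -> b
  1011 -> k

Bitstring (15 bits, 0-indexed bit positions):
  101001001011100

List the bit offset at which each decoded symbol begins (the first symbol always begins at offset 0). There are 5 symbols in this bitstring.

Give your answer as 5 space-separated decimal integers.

Answer: 0 4 5 8 12

Derivation:
Bit 0: prefix='1' (no match yet)
Bit 1: prefix='10' (no match yet)
Bit 2: prefix='101' (no match yet)
Bit 3: prefix='1010' -> emit 'b', reset
Bit 4: prefix='0' -> emit 'p', reset
Bit 5: prefix='1' (no match yet)
Bit 6: prefix='10' (no match yet)
Bit 7: prefix='100' -> emit 'n', reset
Bit 8: prefix='1' (no match yet)
Bit 9: prefix='10' (no match yet)
Bit 10: prefix='101' (no match yet)
Bit 11: prefix='1011' -> emit 'k', reset
Bit 12: prefix='1' (no match yet)
Bit 13: prefix='10' (no match yet)
Bit 14: prefix='100' -> emit 'n', reset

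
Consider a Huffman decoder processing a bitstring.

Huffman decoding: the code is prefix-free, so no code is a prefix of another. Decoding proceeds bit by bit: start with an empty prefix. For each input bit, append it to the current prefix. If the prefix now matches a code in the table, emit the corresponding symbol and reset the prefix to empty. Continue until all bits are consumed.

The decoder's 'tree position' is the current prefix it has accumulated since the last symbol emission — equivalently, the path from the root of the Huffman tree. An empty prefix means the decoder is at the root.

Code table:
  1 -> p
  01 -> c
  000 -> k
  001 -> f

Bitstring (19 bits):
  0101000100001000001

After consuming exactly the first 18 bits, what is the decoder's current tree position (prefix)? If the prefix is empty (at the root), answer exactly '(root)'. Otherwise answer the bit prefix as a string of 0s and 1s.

Bit 0: prefix='0' (no match yet)
Bit 1: prefix='01' -> emit 'c', reset
Bit 2: prefix='0' (no match yet)
Bit 3: prefix='01' -> emit 'c', reset
Bit 4: prefix='0' (no match yet)
Bit 5: prefix='00' (no match yet)
Bit 6: prefix='000' -> emit 'k', reset
Bit 7: prefix='1' -> emit 'p', reset
Bit 8: prefix='0' (no match yet)
Bit 9: prefix='00' (no match yet)
Bit 10: prefix='000' -> emit 'k', reset
Bit 11: prefix='0' (no match yet)
Bit 12: prefix='01' -> emit 'c', reset
Bit 13: prefix='0' (no match yet)
Bit 14: prefix='00' (no match yet)
Bit 15: prefix='000' -> emit 'k', reset
Bit 16: prefix='0' (no match yet)
Bit 17: prefix='00' (no match yet)

Answer: 00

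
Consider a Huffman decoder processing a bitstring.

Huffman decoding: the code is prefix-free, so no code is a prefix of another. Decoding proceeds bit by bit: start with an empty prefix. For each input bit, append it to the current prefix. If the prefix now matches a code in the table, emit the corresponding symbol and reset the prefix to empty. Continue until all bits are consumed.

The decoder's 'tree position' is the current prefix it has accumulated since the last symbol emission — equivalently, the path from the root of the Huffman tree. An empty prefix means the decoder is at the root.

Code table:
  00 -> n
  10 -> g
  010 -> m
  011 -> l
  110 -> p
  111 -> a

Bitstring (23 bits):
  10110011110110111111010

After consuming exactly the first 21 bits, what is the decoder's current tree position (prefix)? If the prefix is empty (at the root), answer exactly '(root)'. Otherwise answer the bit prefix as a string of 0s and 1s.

Answer: 0

Derivation:
Bit 0: prefix='1' (no match yet)
Bit 1: prefix='10' -> emit 'g', reset
Bit 2: prefix='1' (no match yet)
Bit 3: prefix='11' (no match yet)
Bit 4: prefix='110' -> emit 'p', reset
Bit 5: prefix='0' (no match yet)
Bit 6: prefix='01' (no match yet)
Bit 7: prefix='011' -> emit 'l', reset
Bit 8: prefix='1' (no match yet)
Bit 9: prefix='11' (no match yet)
Bit 10: prefix='110' -> emit 'p', reset
Bit 11: prefix='1' (no match yet)
Bit 12: prefix='11' (no match yet)
Bit 13: prefix='110' -> emit 'p', reset
Bit 14: prefix='1' (no match yet)
Bit 15: prefix='11' (no match yet)
Bit 16: prefix='111' -> emit 'a', reset
Bit 17: prefix='1' (no match yet)
Bit 18: prefix='11' (no match yet)
Bit 19: prefix='111' -> emit 'a', reset
Bit 20: prefix='0' (no match yet)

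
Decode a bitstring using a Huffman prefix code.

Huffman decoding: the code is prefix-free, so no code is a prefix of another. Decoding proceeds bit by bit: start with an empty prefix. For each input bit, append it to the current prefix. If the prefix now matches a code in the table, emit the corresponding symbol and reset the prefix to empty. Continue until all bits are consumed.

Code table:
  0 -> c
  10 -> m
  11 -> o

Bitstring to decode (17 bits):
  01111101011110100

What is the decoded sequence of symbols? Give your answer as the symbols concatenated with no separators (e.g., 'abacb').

Answer: coommoocmc

Derivation:
Bit 0: prefix='0' -> emit 'c', reset
Bit 1: prefix='1' (no match yet)
Bit 2: prefix='11' -> emit 'o', reset
Bit 3: prefix='1' (no match yet)
Bit 4: prefix='11' -> emit 'o', reset
Bit 5: prefix='1' (no match yet)
Bit 6: prefix='10' -> emit 'm', reset
Bit 7: prefix='1' (no match yet)
Bit 8: prefix='10' -> emit 'm', reset
Bit 9: prefix='1' (no match yet)
Bit 10: prefix='11' -> emit 'o', reset
Bit 11: prefix='1' (no match yet)
Bit 12: prefix='11' -> emit 'o', reset
Bit 13: prefix='0' -> emit 'c', reset
Bit 14: prefix='1' (no match yet)
Bit 15: prefix='10' -> emit 'm', reset
Bit 16: prefix='0' -> emit 'c', reset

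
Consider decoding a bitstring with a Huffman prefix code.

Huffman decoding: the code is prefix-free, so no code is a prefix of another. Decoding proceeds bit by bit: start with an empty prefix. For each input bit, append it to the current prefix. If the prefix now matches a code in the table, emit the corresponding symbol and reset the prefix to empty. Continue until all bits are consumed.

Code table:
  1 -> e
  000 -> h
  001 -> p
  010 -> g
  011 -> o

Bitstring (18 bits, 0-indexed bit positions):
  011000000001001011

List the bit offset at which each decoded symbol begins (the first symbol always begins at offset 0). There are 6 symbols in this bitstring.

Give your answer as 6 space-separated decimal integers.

Answer: 0 3 6 9 12 15

Derivation:
Bit 0: prefix='0' (no match yet)
Bit 1: prefix='01' (no match yet)
Bit 2: prefix='011' -> emit 'o', reset
Bit 3: prefix='0' (no match yet)
Bit 4: prefix='00' (no match yet)
Bit 5: prefix='000' -> emit 'h', reset
Bit 6: prefix='0' (no match yet)
Bit 7: prefix='00' (no match yet)
Bit 8: prefix='000' -> emit 'h', reset
Bit 9: prefix='0' (no match yet)
Bit 10: prefix='00' (no match yet)
Bit 11: prefix='001' -> emit 'p', reset
Bit 12: prefix='0' (no match yet)
Bit 13: prefix='00' (no match yet)
Bit 14: prefix='001' -> emit 'p', reset
Bit 15: prefix='0' (no match yet)
Bit 16: prefix='01' (no match yet)
Bit 17: prefix='011' -> emit 'o', reset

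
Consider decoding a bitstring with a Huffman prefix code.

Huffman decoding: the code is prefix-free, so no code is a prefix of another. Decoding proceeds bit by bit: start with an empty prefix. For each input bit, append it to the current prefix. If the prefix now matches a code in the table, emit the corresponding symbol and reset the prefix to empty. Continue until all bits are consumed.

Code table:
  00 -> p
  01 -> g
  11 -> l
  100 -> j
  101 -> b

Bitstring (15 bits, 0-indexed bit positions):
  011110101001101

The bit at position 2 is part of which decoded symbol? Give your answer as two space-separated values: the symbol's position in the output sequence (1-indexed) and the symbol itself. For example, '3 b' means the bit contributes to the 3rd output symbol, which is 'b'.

Bit 0: prefix='0' (no match yet)
Bit 1: prefix='01' -> emit 'g', reset
Bit 2: prefix='1' (no match yet)
Bit 3: prefix='11' -> emit 'l', reset
Bit 4: prefix='1' (no match yet)
Bit 5: prefix='10' (no match yet)
Bit 6: prefix='101' -> emit 'b', reset

Answer: 2 l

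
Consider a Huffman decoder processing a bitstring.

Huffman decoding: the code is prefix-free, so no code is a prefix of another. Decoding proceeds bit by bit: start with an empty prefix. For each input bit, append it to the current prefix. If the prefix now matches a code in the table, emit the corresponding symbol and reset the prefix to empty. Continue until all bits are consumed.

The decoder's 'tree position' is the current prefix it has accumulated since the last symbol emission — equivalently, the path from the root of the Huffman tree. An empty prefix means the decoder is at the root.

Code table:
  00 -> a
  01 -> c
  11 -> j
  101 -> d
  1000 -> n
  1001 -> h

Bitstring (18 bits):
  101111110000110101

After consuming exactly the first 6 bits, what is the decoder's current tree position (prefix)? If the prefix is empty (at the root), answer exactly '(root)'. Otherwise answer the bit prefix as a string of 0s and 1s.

Bit 0: prefix='1' (no match yet)
Bit 1: prefix='10' (no match yet)
Bit 2: prefix='101' -> emit 'd', reset
Bit 3: prefix='1' (no match yet)
Bit 4: prefix='11' -> emit 'j', reset
Bit 5: prefix='1' (no match yet)

Answer: 1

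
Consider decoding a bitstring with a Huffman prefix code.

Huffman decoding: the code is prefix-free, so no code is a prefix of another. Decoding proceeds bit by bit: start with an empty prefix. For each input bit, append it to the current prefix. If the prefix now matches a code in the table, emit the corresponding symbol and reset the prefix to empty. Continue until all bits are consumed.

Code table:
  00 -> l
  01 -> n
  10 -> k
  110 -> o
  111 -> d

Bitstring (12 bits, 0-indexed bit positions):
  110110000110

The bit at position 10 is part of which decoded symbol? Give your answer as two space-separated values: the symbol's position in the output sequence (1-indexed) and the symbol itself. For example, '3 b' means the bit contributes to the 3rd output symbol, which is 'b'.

Answer: 5 k

Derivation:
Bit 0: prefix='1' (no match yet)
Bit 1: prefix='11' (no match yet)
Bit 2: prefix='110' -> emit 'o', reset
Bit 3: prefix='1' (no match yet)
Bit 4: prefix='11' (no match yet)
Bit 5: prefix='110' -> emit 'o', reset
Bit 6: prefix='0' (no match yet)
Bit 7: prefix='00' -> emit 'l', reset
Bit 8: prefix='0' (no match yet)
Bit 9: prefix='01' -> emit 'n', reset
Bit 10: prefix='1' (no match yet)
Bit 11: prefix='10' -> emit 'k', reset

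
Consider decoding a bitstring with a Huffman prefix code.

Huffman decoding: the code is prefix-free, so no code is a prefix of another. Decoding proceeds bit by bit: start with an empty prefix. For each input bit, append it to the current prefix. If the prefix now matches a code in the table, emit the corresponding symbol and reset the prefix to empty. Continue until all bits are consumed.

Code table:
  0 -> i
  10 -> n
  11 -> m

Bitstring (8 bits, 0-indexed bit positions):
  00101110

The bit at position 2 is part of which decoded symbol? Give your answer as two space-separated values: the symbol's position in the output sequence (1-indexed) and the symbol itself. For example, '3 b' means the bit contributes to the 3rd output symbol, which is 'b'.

Bit 0: prefix='0' -> emit 'i', reset
Bit 1: prefix='0' -> emit 'i', reset
Bit 2: prefix='1' (no match yet)
Bit 3: prefix='10' -> emit 'n', reset
Bit 4: prefix='1' (no match yet)
Bit 5: prefix='11' -> emit 'm', reset
Bit 6: prefix='1' (no match yet)

Answer: 3 n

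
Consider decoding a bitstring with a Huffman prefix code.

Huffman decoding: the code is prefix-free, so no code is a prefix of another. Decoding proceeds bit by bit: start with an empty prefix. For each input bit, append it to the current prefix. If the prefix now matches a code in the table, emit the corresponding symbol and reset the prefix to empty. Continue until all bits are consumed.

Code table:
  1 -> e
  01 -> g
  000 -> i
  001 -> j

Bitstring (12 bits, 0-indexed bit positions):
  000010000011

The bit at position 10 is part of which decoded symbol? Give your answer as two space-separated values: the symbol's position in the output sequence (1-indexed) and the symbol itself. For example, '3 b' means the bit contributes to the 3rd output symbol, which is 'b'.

Answer: 4 j

Derivation:
Bit 0: prefix='0' (no match yet)
Bit 1: prefix='00' (no match yet)
Bit 2: prefix='000' -> emit 'i', reset
Bit 3: prefix='0' (no match yet)
Bit 4: prefix='01' -> emit 'g', reset
Bit 5: prefix='0' (no match yet)
Bit 6: prefix='00' (no match yet)
Bit 7: prefix='000' -> emit 'i', reset
Bit 8: prefix='0' (no match yet)
Bit 9: prefix='00' (no match yet)
Bit 10: prefix='001' -> emit 'j', reset
Bit 11: prefix='1' -> emit 'e', reset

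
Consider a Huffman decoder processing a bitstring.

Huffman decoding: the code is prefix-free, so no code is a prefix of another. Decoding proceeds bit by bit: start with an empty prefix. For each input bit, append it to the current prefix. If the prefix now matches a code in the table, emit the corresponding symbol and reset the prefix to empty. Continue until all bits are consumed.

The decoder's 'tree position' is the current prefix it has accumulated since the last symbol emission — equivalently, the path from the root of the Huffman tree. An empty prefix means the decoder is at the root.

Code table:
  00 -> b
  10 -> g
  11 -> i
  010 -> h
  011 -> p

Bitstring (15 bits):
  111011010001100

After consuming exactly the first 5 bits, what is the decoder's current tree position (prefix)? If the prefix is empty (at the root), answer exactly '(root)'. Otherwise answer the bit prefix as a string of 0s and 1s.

Bit 0: prefix='1' (no match yet)
Bit 1: prefix='11' -> emit 'i', reset
Bit 2: prefix='1' (no match yet)
Bit 3: prefix='10' -> emit 'g', reset
Bit 4: prefix='1' (no match yet)

Answer: 1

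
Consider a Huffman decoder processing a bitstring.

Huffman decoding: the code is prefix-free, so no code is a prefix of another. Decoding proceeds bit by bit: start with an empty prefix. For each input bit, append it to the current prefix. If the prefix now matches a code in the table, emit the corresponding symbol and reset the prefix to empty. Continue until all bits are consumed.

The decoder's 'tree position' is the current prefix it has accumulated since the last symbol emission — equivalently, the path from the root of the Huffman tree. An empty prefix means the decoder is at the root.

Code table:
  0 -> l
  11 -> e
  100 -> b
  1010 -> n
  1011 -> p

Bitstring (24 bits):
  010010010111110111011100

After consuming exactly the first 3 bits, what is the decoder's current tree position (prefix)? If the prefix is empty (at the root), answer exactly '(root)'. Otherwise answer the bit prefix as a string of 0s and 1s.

Bit 0: prefix='0' -> emit 'l', reset
Bit 1: prefix='1' (no match yet)
Bit 2: prefix='10' (no match yet)

Answer: 10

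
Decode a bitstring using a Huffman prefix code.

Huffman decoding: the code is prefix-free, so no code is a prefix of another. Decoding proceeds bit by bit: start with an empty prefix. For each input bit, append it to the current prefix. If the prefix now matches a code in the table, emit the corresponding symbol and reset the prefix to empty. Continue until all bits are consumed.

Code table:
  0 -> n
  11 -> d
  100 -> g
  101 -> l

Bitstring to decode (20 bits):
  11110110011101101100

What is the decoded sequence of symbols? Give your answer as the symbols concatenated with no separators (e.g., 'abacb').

Bit 0: prefix='1' (no match yet)
Bit 1: prefix='11' -> emit 'd', reset
Bit 2: prefix='1' (no match yet)
Bit 3: prefix='11' -> emit 'd', reset
Bit 4: prefix='0' -> emit 'n', reset
Bit 5: prefix='1' (no match yet)
Bit 6: prefix='11' -> emit 'd', reset
Bit 7: prefix='0' -> emit 'n', reset
Bit 8: prefix='0' -> emit 'n', reset
Bit 9: prefix='1' (no match yet)
Bit 10: prefix='11' -> emit 'd', reset
Bit 11: prefix='1' (no match yet)
Bit 12: prefix='10' (no match yet)
Bit 13: prefix='101' -> emit 'l', reset
Bit 14: prefix='1' (no match yet)
Bit 15: prefix='10' (no match yet)
Bit 16: prefix='101' -> emit 'l', reset
Bit 17: prefix='1' (no match yet)
Bit 18: prefix='10' (no match yet)
Bit 19: prefix='100' -> emit 'g', reset

Answer: ddndnndllg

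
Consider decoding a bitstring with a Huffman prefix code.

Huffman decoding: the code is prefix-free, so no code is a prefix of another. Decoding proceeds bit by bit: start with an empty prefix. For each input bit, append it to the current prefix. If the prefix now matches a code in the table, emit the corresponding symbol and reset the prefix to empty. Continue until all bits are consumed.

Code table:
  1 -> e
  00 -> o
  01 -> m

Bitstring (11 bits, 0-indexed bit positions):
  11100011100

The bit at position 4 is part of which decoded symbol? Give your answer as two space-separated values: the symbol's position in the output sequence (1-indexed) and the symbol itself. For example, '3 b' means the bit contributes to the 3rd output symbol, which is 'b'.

Bit 0: prefix='1' -> emit 'e', reset
Bit 1: prefix='1' -> emit 'e', reset
Bit 2: prefix='1' -> emit 'e', reset
Bit 3: prefix='0' (no match yet)
Bit 4: prefix='00' -> emit 'o', reset
Bit 5: prefix='0' (no match yet)
Bit 6: prefix='01' -> emit 'm', reset
Bit 7: prefix='1' -> emit 'e', reset
Bit 8: prefix='1' -> emit 'e', reset

Answer: 4 o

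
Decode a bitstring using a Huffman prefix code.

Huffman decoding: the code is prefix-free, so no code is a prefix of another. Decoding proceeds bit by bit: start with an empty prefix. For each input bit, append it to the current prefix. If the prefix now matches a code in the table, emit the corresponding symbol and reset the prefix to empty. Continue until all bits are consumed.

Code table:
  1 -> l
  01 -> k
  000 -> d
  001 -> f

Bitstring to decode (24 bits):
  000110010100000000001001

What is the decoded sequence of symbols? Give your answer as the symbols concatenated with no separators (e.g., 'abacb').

Answer: dllfkdddkf

Derivation:
Bit 0: prefix='0' (no match yet)
Bit 1: prefix='00' (no match yet)
Bit 2: prefix='000' -> emit 'd', reset
Bit 3: prefix='1' -> emit 'l', reset
Bit 4: prefix='1' -> emit 'l', reset
Bit 5: prefix='0' (no match yet)
Bit 6: prefix='00' (no match yet)
Bit 7: prefix='001' -> emit 'f', reset
Bit 8: prefix='0' (no match yet)
Bit 9: prefix='01' -> emit 'k', reset
Bit 10: prefix='0' (no match yet)
Bit 11: prefix='00' (no match yet)
Bit 12: prefix='000' -> emit 'd', reset
Bit 13: prefix='0' (no match yet)
Bit 14: prefix='00' (no match yet)
Bit 15: prefix='000' -> emit 'd', reset
Bit 16: prefix='0' (no match yet)
Bit 17: prefix='00' (no match yet)
Bit 18: prefix='000' -> emit 'd', reset
Bit 19: prefix='0' (no match yet)
Bit 20: prefix='01' -> emit 'k', reset
Bit 21: prefix='0' (no match yet)
Bit 22: prefix='00' (no match yet)
Bit 23: prefix='001' -> emit 'f', reset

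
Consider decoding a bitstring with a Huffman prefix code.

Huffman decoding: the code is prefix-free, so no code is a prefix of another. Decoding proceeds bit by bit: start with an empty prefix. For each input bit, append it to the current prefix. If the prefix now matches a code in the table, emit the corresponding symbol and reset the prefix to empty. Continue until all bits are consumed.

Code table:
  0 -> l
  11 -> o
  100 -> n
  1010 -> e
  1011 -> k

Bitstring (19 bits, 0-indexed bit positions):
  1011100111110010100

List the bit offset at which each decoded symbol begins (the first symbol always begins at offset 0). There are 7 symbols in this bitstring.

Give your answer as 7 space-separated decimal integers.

Bit 0: prefix='1' (no match yet)
Bit 1: prefix='10' (no match yet)
Bit 2: prefix='101' (no match yet)
Bit 3: prefix='1011' -> emit 'k', reset
Bit 4: prefix='1' (no match yet)
Bit 5: prefix='10' (no match yet)
Bit 6: prefix='100' -> emit 'n', reset
Bit 7: prefix='1' (no match yet)
Bit 8: prefix='11' -> emit 'o', reset
Bit 9: prefix='1' (no match yet)
Bit 10: prefix='11' -> emit 'o', reset
Bit 11: prefix='1' (no match yet)
Bit 12: prefix='10' (no match yet)
Bit 13: prefix='100' -> emit 'n', reset
Bit 14: prefix='1' (no match yet)
Bit 15: prefix='10' (no match yet)
Bit 16: prefix='101' (no match yet)
Bit 17: prefix='1010' -> emit 'e', reset
Bit 18: prefix='0' -> emit 'l', reset

Answer: 0 4 7 9 11 14 18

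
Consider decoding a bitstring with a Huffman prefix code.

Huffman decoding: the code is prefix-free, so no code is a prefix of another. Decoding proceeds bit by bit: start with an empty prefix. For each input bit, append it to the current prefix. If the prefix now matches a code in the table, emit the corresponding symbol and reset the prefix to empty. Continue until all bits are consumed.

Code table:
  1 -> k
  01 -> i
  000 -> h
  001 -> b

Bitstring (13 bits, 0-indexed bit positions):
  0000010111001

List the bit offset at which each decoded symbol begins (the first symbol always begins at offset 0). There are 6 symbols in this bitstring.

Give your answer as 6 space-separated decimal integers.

Bit 0: prefix='0' (no match yet)
Bit 1: prefix='00' (no match yet)
Bit 2: prefix='000' -> emit 'h', reset
Bit 3: prefix='0' (no match yet)
Bit 4: prefix='00' (no match yet)
Bit 5: prefix='001' -> emit 'b', reset
Bit 6: prefix='0' (no match yet)
Bit 7: prefix='01' -> emit 'i', reset
Bit 8: prefix='1' -> emit 'k', reset
Bit 9: prefix='1' -> emit 'k', reset
Bit 10: prefix='0' (no match yet)
Bit 11: prefix='00' (no match yet)
Bit 12: prefix='001' -> emit 'b', reset

Answer: 0 3 6 8 9 10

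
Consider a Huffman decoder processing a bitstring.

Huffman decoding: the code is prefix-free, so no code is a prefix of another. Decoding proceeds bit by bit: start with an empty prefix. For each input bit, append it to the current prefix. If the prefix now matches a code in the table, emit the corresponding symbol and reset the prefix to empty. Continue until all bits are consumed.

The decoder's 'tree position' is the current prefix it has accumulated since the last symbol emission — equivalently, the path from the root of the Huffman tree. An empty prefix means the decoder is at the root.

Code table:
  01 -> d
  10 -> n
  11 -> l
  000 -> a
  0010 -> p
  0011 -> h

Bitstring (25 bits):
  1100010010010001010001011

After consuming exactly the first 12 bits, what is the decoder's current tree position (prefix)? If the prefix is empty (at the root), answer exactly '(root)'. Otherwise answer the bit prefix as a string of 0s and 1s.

Bit 0: prefix='1' (no match yet)
Bit 1: prefix='11' -> emit 'l', reset
Bit 2: prefix='0' (no match yet)
Bit 3: prefix='00' (no match yet)
Bit 4: prefix='000' -> emit 'a', reset
Bit 5: prefix='1' (no match yet)
Bit 6: prefix='10' -> emit 'n', reset
Bit 7: prefix='0' (no match yet)
Bit 8: prefix='01' -> emit 'd', reset
Bit 9: prefix='0' (no match yet)
Bit 10: prefix='00' (no match yet)
Bit 11: prefix='001' (no match yet)

Answer: 001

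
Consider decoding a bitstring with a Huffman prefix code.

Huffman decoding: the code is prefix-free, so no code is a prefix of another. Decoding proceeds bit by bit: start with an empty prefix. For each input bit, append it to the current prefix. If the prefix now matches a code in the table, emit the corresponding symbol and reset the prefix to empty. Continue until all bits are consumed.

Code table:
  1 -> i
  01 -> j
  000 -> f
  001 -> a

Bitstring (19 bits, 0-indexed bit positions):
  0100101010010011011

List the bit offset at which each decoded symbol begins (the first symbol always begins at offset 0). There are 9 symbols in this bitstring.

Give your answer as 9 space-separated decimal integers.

Bit 0: prefix='0' (no match yet)
Bit 1: prefix='01' -> emit 'j', reset
Bit 2: prefix='0' (no match yet)
Bit 3: prefix='00' (no match yet)
Bit 4: prefix='001' -> emit 'a', reset
Bit 5: prefix='0' (no match yet)
Bit 6: prefix='01' -> emit 'j', reset
Bit 7: prefix='0' (no match yet)
Bit 8: prefix='01' -> emit 'j', reset
Bit 9: prefix='0' (no match yet)
Bit 10: prefix='00' (no match yet)
Bit 11: prefix='001' -> emit 'a', reset
Bit 12: prefix='0' (no match yet)
Bit 13: prefix='00' (no match yet)
Bit 14: prefix='001' -> emit 'a', reset
Bit 15: prefix='1' -> emit 'i', reset
Bit 16: prefix='0' (no match yet)
Bit 17: prefix='01' -> emit 'j', reset
Bit 18: prefix='1' -> emit 'i', reset

Answer: 0 2 5 7 9 12 15 16 18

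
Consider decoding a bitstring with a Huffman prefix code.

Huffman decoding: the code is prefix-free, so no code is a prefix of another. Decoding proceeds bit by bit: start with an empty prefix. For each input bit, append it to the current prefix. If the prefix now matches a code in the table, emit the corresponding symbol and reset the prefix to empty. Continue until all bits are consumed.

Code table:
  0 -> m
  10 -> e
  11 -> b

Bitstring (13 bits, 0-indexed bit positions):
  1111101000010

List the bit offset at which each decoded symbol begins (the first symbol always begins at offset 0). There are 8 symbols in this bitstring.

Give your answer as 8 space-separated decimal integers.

Answer: 0 2 4 6 8 9 10 11

Derivation:
Bit 0: prefix='1' (no match yet)
Bit 1: prefix='11' -> emit 'b', reset
Bit 2: prefix='1' (no match yet)
Bit 3: prefix='11' -> emit 'b', reset
Bit 4: prefix='1' (no match yet)
Bit 5: prefix='10' -> emit 'e', reset
Bit 6: prefix='1' (no match yet)
Bit 7: prefix='10' -> emit 'e', reset
Bit 8: prefix='0' -> emit 'm', reset
Bit 9: prefix='0' -> emit 'm', reset
Bit 10: prefix='0' -> emit 'm', reset
Bit 11: prefix='1' (no match yet)
Bit 12: prefix='10' -> emit 'e', reset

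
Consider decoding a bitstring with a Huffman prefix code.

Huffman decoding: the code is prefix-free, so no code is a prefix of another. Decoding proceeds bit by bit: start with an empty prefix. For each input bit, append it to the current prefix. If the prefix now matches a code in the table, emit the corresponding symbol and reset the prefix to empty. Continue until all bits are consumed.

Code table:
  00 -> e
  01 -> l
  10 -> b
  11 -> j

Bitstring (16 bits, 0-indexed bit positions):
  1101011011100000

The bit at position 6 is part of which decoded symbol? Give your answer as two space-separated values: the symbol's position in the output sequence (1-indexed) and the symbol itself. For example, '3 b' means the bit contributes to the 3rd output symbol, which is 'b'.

Answer: 4 b

Derivation:
Bit 0: prefix='1' (no match yet)
Bit 1: prefix='11' -> emit 'j', reset
Bit 2: prefix='0' (no match yet)
Bit 3: prefix='01' -> emit 'l', reset
Bit 4: prefix='0' (no match yet)
Bit 5: prefix='01' -> emit 'l', reset
Bit 6: prefix='1' (no match yet)
Bit 7: prefix='10' -> emit 'b', reset
Bit 8: prefix='1' (no match yet)
Bit 9: prefix='11' -> emit 'j', reset
Bit 10: prefix='1' (no match yet)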